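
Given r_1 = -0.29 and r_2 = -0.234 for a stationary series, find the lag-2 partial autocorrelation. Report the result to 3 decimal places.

-0.347

φ_{22} = (r_2 − r_1²) / (1 − r_1²)
r_1² = (-0.29)² = 0.0841
Numerator = -0.234 − 0.0841 = -0.3181; denominator = 1 − 0.0841 = 0.9159
φ_{22} = -0.3181 / 0.9159 = -0.347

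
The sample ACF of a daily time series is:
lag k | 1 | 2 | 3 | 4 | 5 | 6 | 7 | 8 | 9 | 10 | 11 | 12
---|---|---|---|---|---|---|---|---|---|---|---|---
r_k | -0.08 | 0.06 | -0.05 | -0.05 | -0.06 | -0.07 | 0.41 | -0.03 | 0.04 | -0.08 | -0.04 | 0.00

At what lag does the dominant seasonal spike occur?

The largest autocorrelation is r_7 = 0.41; the remaining lags stay at or below 0.06.
The dominant spike at lag 7 indicates a seasonal period of 7.

7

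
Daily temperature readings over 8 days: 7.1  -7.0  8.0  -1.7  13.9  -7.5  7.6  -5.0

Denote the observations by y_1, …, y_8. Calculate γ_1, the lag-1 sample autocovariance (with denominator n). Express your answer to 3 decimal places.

Mean ȳ = (7.1 − 7.0 + 8.0 − 1.7 + 13.9 − 7.5 + 7.6 − 5.0)/8 = 1.9250
Σ_{t=1}^{7}(y_t−ȳ)(y_{t+1}−ȳ) = -371.4881
γ_1 = -371.4881 / 8 = -46.436

-46.436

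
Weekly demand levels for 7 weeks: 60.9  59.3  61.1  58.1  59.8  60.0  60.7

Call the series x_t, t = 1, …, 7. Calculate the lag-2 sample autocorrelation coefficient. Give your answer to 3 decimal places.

Mean x̄ = (60.9 + 59.3 + 61.1 + 58.1 + 59.8 + 60.0 + 60.7)/7 = 59.9857
Deviations from mean: 0.9143, -0.6857, 1.1143, -1.8857, -0.1857, 0.0143, 0.7143
Σ(x_t−x̄)(x_{t+2}−x̄) = (1.0188) + (1.2931) + (-0.2069) + (-0.0269) + (-0.1327) = 1.9453
Denominator Σ(x_t−x̄)² = 6.6486
r_2 = 1.9453 / 6.6486 = 0.293

0.293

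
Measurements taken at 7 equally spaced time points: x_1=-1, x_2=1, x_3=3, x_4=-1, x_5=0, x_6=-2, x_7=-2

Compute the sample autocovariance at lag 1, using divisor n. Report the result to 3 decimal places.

0.458

Mean x̄ = (-1 + 1 + 3 − 1 + 0 − 2 − 2)/7 = -0.2857
Deviations: -0.7143, 1.2857, 3.2857, -0.7143, 0.2857, -1.7143, -1.7143
Σ_{t=1}^{6}(x_t−x̄)(x_{t+1}−x̄) = 3.2041
γ_1 = 3.2041 / 7 = 0.458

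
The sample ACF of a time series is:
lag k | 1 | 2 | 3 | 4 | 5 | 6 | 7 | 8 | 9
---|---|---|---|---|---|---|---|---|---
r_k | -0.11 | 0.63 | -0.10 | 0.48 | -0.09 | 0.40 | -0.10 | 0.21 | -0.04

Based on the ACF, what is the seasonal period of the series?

2

The largest autocorrelation is r_2 = 0.63, with weaker echoes at lags 4 (0.48), 6 (0.40) and 8 (0.21); the remaining lags stay at or below -0.04.
The dominant spike at lag 2 indicates a seasonal period of 2.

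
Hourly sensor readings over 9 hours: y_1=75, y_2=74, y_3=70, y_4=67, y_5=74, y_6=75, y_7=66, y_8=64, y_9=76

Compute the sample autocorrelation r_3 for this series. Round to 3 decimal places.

0.043

Mean ȳ = (75 + 74 + 70 + 67 + 74 + 75 + 66 + 64 + 76)/9 = 71.2222
Numerator Σ_{t=1}^{6}(y_t−ȳ)(y_{t+3}−ȳ) = 7.1852
Denominator Σ(y_t−ȳ)² = 165.5556
r_3 = 7.1852 / 165.5556 = 0.043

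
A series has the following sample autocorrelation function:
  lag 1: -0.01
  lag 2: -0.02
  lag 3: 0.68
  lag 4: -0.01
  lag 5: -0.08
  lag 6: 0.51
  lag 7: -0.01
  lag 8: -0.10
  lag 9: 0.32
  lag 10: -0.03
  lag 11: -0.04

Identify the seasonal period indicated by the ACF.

3

The largest autocorrelation is r_3 = 0.68, with weaker echoes at lags 6 (0.51) and 9 (0.32); the remaining lags stay at or below -0.01.
The dominant spike at lag 3 indicates a seasonal period of 3.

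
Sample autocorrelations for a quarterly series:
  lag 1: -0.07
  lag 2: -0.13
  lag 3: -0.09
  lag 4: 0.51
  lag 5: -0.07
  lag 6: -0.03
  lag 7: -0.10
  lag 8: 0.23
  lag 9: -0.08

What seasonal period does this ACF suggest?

The largest autocorrelation is r_4 = 0.51, with a weaker echo at lag 8 (0.23); the remaining lags stay at or below -0.03.
The dominant spike at lag 4 indicates a seasonal period of 4.

4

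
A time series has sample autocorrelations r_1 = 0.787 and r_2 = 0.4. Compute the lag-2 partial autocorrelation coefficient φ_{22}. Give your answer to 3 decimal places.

-0.576

φ_{22} = (r_2 − r_1²) / (1 − r_1²)
r_1² = (0.787)² = 0.619369
Numerator = 0.4 − 0.6194 = -0.2194; denominator = 1 − 0.6194 = 0.3806
φ_{22} = -0.2194 / 0.3806 = -0.576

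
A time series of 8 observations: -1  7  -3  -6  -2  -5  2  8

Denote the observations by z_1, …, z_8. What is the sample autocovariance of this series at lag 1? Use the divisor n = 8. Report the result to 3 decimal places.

2.250

Mean z̄ = (-1 + 7 − 3 − 6 − 2 − 5 + 2 + 8)/8 = 0.0000
Deviations: -1.0000, 7.0000, -3.0000, -6.0000, -2.0000, -5.0000, 2.0000, 8.0000
Σ_{t=1}^{7}(z_t−z̄)(z_{t+1}−z̄) = 18.0000
γ_1 = 18.0000 / 8 = 2.250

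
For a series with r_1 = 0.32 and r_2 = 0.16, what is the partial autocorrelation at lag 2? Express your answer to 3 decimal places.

0.064

φ_{22} = (r_2 − r_1²) / (1 − r_1²)
r_1² = (0.32)² = 0.1024
Numerator = 0.16 − 0.1024 = 0.0576; denominator = 1 − 0.1024 = 0.8976
φ_{22} = 0.0576 / 0.8976 = 0.064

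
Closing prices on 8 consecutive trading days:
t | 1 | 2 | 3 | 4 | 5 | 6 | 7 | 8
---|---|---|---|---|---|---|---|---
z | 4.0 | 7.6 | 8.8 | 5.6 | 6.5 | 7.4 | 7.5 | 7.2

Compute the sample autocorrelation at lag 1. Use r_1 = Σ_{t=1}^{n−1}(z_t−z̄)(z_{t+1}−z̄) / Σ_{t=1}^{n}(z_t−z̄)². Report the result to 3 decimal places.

-0.148

Mean z̄ = (4.0 + 7.6 + 8.8 + 5.6 + 6.5 + 7.4 + 7.5 + 7.2)/8 = 6.8250
Deviations from mean: -2.8250, 0.7750, 1.9750, -1.2250, -0.3250, 0.5750, 0.6750, 0.3750
Numerator Σ_{t=1}^{7}(z_t−z̄)(z_{t+1}−z̄) = -2.2256
Denominator Σ(z_t−z̄)² = 15.0150
r_1 = -2.2256 / 15.0150 = -0.148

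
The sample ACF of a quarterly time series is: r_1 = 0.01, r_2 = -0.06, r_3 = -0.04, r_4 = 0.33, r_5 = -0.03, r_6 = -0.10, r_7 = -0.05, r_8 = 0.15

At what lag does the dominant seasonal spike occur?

4

The largest autocorrelation is r_4 = 0.33, with a weaker echo at lag 8 (0.15); the remaining lags stay at or below 0.01.
The dominant spike at lag 4 indicates a seasonal period of 4.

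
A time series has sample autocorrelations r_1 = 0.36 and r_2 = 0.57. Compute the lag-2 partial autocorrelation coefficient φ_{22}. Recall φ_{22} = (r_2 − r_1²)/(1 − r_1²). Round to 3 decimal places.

φ_{22} = (r_2 − r_1²) / (1 − r_1²)
r_1² = (0.36)² = 0.1296
Numerator = 0.57 − 0.1296 = 0.4404; denominator = 1 − 0.1296 = 0.8704
φ_{22} = 0.4404 / 0.8704 = 0.506

0.506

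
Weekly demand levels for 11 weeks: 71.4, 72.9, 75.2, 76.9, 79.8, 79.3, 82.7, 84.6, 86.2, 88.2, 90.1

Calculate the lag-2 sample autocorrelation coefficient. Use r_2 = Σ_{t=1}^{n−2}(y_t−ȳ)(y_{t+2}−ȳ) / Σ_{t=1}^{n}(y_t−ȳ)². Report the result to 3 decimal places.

Mean ȳ = (71.4 + 72.9 + 75.2 + 76.9 + 79.8 + 79.3 + 82.7 + 84.6 + 86.2 + 88.2 + 90.1)/11 = 80.6636
Numerator Σ_{t=1}^{9}(y_t−ȳ)(y_{t+2}−ȳ) = 175.7401
Denominator Σ(y_t−ȳ)² = 388.8455
r_2 = 175.7401 / 388.8455 = 0.452

0.452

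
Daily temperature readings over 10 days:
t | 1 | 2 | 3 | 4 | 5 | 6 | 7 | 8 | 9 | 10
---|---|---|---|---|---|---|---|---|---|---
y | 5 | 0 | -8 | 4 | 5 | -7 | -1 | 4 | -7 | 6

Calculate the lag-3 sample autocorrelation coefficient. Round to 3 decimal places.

Mean ȳ = (5 + 0 − 8 + 4 + 5 − 7 − 1 + 4 − 7 + 6)/10 = 0.1000
Numerator Σ_{t=1}^{7}(y_t−ȳ)(y_{t+3}−ȳ) = 134.8700
Denominator Σ(y_t−ȳ)² = 280.9000
r_3 = 134.8700 / 280.9000 = 0.480

0.480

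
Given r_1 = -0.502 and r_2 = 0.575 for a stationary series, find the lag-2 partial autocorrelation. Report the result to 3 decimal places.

0.432

φ_{22} = (r_2 − r_1²) / (1 − r_1²)
r_1² = (-0.502)² = 0.252004
Numerator = 0.575 − 0.2520 = 0.3230; denominator = 1 − 0.2520 = 0.7480
φ_{22} = 0.3230 / 0.7480 = 0.432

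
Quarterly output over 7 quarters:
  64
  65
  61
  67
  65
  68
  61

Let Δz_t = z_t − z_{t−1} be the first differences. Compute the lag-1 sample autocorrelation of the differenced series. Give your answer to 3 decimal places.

-0.579

First differences Δz: 1, -4, 6, -2, 3, -7
Mean of differences = -0.5000
Numerator Σ(Δz_t−Δz̄)(Δz_{t+1}−Δz̄) = -65.7500
Denominator Σ(Δz_t−Δz̄)² = 113.5000
r_1(Δz) = -65.7500 / 113.5000 = -0.579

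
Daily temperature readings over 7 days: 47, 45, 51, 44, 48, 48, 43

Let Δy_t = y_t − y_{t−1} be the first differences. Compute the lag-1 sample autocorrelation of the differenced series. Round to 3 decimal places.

First differences Δy: -2, 6, -7, 4, 0, -5
Mean of differences = -0.6667
Numerator Σ(Δy_t−Δȳ)(Δy_{t+1}−Δȳ) = -80.4444
Denominator Σ(Δy_t−Δȳ)² = 127.3333
r_1(Δy) = -80.4444 / 127.3333 = -0.632

-0.632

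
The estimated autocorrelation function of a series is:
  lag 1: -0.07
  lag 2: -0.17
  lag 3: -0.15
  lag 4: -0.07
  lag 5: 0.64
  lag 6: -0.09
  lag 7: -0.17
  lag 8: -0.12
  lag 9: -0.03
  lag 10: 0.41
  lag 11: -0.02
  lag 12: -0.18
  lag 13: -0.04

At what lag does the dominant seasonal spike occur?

The largest autocorrelation is r_5 = 0.64, with a weaker echo at lag 10 (0.41); the remaining lags stay at or below -0.02.
The dominant spike at lag 5 indicates a seasonal period of 5.

5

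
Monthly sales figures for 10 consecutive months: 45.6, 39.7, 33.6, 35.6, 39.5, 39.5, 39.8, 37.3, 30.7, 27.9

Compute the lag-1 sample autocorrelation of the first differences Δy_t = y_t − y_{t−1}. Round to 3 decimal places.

0.388

First differences Δy: -5.9, -6.1, 2.0, 3.9, 0.0, 0.3, -2.5, -6.6, -2.8
Mean of differences = -1.9667
Numerator Σ(Δy_t−Δȳ)(Δy_{t+1}−Δȳ) = 44.2522
Denominator Σ(Δy_t−Δȳ)² = 114.1600
r_1(Δy) = 44.2522 / 114.1600 = 0.388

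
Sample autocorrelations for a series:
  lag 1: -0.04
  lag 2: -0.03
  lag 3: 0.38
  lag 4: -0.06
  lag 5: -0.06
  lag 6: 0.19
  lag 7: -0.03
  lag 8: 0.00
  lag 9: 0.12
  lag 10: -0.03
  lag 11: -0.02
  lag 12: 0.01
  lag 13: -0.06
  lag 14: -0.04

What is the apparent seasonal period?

3

The largest autocorrelation is r_3 = 0.38, with a weaker echo at lag 6 (0.19); the remaining lags stay at or below 0.12.
The dominant spike at lag 3 indicates a seasonal period of 3.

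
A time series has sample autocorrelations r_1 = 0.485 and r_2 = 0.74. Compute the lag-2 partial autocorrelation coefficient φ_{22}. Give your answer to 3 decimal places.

0.660

φ_{22} = (r_2 − r_1²) / (1 − r_1²)
r_1² = (0.485)² = 0.235225
Numerator = 0.74 − 0.2352 = 0.5048; denominator = 1 − 0.2352 = 0.7648
φ_{22} = 0.5048 / 0.7648 = 0.660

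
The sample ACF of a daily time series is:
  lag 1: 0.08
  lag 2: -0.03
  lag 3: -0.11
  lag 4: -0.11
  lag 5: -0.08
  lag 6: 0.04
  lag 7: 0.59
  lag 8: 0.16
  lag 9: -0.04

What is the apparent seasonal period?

The largest autocorrelation is r_7 = 0.59; the remaining lags stay at or below 0.16.
The dominant spike at lag 7 indicates a seasonal period of 7.

7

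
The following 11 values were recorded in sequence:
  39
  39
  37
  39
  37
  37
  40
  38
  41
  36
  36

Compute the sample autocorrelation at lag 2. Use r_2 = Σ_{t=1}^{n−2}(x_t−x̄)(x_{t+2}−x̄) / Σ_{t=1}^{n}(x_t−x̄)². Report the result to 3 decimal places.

-0.085

Mean x̄ = (39 + 39 + 37 + 39 + 37 + 37 + 40 + 38 + 41 + 36 + 36)/11 = 38.0909
Numerator Σ_{t=1}^{9}(x_t−x̄)(x_{t+2}−x̄) = -2.2893
Denominator Σ(x_t−x̄)² = 26.9091
r_2 = -2.2893 / 26.9091 = -0.085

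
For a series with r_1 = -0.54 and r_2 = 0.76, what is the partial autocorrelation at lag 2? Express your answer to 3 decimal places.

φ_{22} = (r_2 − r_1²) / (1 − r_1²)
r_1² = (-0.54)² = 0.2916
Numerator = 0.76 − 0.2916 = 0.4684; denominator = 1 − 0.2916 = 0.7084
φ_{22} = 0.4684 / 0.7084 = 0.661

0.661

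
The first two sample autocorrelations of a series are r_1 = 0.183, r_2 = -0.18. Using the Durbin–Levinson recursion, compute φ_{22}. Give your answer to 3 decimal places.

-0.221

φ_{22} = (r_2 − r_1²) / (1 − r_1²)
r_1² = (0.183)² = 0.033489
Numerator = -0.18 − 0.0335 = -0.2135; denominator = 1 − 0.0335 = 0.9665
φ_{22} = -0.2135 / 0.9665 = -0.221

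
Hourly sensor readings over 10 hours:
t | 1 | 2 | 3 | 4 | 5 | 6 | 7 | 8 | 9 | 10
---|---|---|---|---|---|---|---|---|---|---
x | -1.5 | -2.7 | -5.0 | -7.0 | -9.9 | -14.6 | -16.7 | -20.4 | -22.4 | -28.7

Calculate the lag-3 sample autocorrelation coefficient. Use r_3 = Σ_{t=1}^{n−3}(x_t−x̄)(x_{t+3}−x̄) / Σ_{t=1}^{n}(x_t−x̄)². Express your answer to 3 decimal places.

Mean x̄ = (-1.5 − 2.7 − 5.0 − 7.0 − 9.9 − 14.6 − 16.7 − 20.4 − 22.4 − 28.7)/10 = -12.8900
Σ(x_t−x̄)(x_{t+3}−x̄) = (67.0871) + (30.4681) + (-13.4919) + (-22.4409) + (-22.4549) + (16.2621) + (60.2361) = 115.6657
Denominator Σ(x_t−x̄)² = 753.6890
r_3 = 115.6657 / 753.6890 = 0.153

0.153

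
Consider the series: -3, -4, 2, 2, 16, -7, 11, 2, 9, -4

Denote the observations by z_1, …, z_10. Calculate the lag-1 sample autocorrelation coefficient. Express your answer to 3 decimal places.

-0.448

Mean z̄ = (-3 − 4 + 2 + 2 + 16 − 7 + 11 + 2 + 9 − 4)/10 = 2.4000
Numerator Σ_{t=1}^{9}(z_t−z̄)(z_{t+1}−z̄) = -225.1600
Denominator Σ(z_t−z̄)² = 502.4000
r_1 = -225.1600 / 502.4000 = -0.448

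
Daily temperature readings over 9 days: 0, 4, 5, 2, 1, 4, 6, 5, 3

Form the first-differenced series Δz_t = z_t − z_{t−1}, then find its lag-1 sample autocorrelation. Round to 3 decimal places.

0.148

First differences Δz: 4, 1, -3, -1, 3, 2, -1, -2
Mean of differences = 0.3750
Numerator Σ(Δz_t−Δz̄)(Δz_{t+1}−Δz̄) = 6.4844
Denominator Σ(Δz_t−Δz̄)² = 43.8750
r_1(Δz) = 6.4844 / 43.8750 = 0.148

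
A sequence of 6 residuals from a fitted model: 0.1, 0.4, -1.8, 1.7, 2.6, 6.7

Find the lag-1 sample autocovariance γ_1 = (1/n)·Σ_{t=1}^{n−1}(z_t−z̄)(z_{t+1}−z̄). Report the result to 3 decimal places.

1.800

Mean z̄ = (0.1 + 0.4 − 1.8 + 1.7 + 2.6 + 6.7)/6 = 1.6167
Σ_{t=1}^{5}(z_t−z̄)(z_{t+1}−z̄) = 10.7981
γ_1 = 10.7981 / 6 = 1.800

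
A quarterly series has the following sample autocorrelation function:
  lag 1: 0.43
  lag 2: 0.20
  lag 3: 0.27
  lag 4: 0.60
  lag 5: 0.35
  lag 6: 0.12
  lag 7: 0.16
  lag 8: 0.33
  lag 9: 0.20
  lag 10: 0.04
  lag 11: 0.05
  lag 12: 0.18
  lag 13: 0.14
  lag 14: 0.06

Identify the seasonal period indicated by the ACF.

The largest autocorrelation is r_4 = 0.60; the remaining lags stay at or below 0.43. The elevated value at lag 1 (0.43), dropping to 0.20 at lag 2, reflects decaying short-term dependence rather than seasonality.
The dominant spike at lag 4 indicates a seasonal period of 4.

4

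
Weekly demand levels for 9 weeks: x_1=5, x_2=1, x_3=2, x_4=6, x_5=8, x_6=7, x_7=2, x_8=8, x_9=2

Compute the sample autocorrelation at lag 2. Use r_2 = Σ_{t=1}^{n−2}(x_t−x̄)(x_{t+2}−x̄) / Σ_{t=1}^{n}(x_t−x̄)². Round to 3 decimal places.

Mean x̄ = (5 + 1 + 2 + 6 + 8 + 7 + 2 + 8 + 2)/9 = 4.5556
Σ(x_t−x̄)(x_{t+2}−x̄) = (-1.1358) + (-5.1358) + (-8.8025) + (3.5309) + (-8.8025) + (8.4198) + (6.5309) = -5.3951
Denominator Σ(x_t−x̄)² = 64.2222
r_2 = -5.3951 / 64.2222 = -0.084

-0.084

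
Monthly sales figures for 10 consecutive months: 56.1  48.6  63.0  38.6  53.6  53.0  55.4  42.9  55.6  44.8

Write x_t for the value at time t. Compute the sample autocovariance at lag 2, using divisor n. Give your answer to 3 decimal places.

Mean x̄ = (56.1 + 48.6 + 63.0 + 38.6 + 53.6 + 53.0 + 55.4 + 42.9 + 55.6 + 44.8)/10 = 51.1600
Σ_{t=1}^{8}(x_t−x̄)(x_{t+2}−x̄) = 162.9288
γ_2 = 162.9288 / 10 = 16.293

16.293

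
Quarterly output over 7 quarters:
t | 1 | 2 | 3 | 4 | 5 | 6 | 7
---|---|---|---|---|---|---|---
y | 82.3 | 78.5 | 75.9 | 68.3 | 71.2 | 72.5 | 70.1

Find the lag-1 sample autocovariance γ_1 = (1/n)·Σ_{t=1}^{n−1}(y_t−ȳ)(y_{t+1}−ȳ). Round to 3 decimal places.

Mean ȳ = (82.3 + 78.5 + 75.9 + 68.3 + 71.2 + 72.5 + 70.1)/7 = 74.1143
Deviations: 8.1857, 4.3857, 1.7857, -5.8143, -2.9143, -1.6143, -4.0143
Σ_{t=1}^{6}(y_t−ȳ)(y_{t+1}−ȳ) = 61.4784
γ_1 = 61.4784 / 7 = 8.783

8.783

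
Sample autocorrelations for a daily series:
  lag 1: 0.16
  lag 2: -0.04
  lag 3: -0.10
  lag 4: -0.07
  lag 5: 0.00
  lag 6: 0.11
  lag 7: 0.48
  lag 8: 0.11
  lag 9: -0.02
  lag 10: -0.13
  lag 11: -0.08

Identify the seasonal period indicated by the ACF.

7

The largest autocorrelation is r_7 = 0.48; the remaining lags stay at or below 0.16.
The dominant spike at lag 7 indicates a seasonal period of 7.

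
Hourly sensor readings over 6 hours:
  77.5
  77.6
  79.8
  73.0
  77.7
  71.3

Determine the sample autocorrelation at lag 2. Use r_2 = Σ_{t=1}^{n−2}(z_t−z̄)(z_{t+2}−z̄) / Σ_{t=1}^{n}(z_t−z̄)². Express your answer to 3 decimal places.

Mean z̄ = (77.5 + 77.6 + 79.8 + 73.0 + 77.7 + 71.3)/6 = 76.1500
Numerator Σ_{t=1}^{4}(z_t−z̄)(z_{t+2}−z̄) = 21.2950
Denominator Σ(z_t−z̄)² = 53.0950
r_2 = 21.2950 / 53.0950 = 0.401

0.401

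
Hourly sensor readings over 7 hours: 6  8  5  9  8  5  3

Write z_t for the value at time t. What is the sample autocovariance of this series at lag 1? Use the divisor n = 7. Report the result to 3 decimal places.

0.070

Mean z̄ = (6 + 8 + 5 + 9 + 8 + 5 + 3)/7 = 6.2857
Deviations: -0.2857, 1.7143, -1.2857, 2.7143, 1.7143, -1.2857, -3.2857
Σ_{t=1}^{6}(z_t−z̄)(z_{t+1}−z̄) = 0.4898
γ_1 = 0.4898 / 7 = 0.070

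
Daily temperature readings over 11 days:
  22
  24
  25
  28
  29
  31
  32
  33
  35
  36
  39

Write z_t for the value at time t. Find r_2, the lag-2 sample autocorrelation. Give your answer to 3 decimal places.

0.449

Mean z̄ = (22 + 24 + 25 + 28 + 29 + 31 + 32 + 33 + 35 + 36 + 39)/11 = 30.3636
Numerator Σ_{t=1}^{9}(z_t−z̄)(z_{t+2}−z̄) = 127.6446
Denominator Σ(z_t−z̄)² = 284.5455
r_2 = 127.6446 / 284.5455 = 0.449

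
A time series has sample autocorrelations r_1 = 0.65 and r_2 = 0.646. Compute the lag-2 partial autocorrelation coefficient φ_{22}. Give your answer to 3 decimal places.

0.387

φ_{22} = (r_2 − r_1²) / (1 − r_1²)
r_1² = (0.65)² = 0.4225
Numerator = 0.646 − 0.4225 = 0.2235; denominator = 1 − 0.4225 = 0.5775
φ_{22} = 0.2235 / 0.5775 = 0.387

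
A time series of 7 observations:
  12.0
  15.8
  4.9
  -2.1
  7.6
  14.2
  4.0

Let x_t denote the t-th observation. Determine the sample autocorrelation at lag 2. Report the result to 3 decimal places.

Mean x̄ = (12.0 + 15.8 + 4.9 − 2.1 + 7.6 + 14.2 + 4.0)/7 = 8.0571
Σ(x_t−x̄)(x_{t+2}−x̄) = (-12.4482) + (-78.6453) + (1.4433) + (-62.3939) + (1.8547) = -150.1894
Denominator Σ(x_t−x̄)² = 243.0371
r_2 = -150.1894 / 243.0371 = -0.618

-0.618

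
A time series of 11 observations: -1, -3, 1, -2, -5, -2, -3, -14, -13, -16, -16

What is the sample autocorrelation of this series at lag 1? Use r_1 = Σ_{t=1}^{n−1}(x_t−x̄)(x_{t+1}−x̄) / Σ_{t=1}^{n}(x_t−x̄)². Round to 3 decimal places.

Mean x̄ = (-1 − 3 + 1 − 2 − 5 − 2 − 3 − 14 − 13 − 16 − 16)/11 = -6.7273
Numerator Σ_{t=1}^{10}(x_t−x̄)(x_{t+1}−x̄) = 283.2893
Denominator Σ(x_t−x̄)² = 432.1818
r_1 = 283.2893 / 432.1818 = 0.655

0.655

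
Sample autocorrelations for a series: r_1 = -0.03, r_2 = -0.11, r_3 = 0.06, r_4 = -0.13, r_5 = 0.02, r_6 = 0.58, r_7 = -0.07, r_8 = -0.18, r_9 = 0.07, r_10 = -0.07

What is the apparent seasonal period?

6

The largest autocorrelation is r_6 = 0.58; the remaining lags stay at or below 0.07.
The dominant spike at lag 6 indicates a seasonal period of 6.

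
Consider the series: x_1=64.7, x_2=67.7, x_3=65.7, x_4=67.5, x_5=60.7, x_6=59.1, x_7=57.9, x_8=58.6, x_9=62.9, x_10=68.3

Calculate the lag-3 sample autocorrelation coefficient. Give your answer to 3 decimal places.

Mean x̄ = (64.7 + 67.7 + 65.7 + 67.5 + 60.7 + 59.1 + 57.9 + 58.6 + 62.9 + 68.3)/10 = 63.3100
Σ(x_t−x̄)(x_{t+3}−x̄) = (5.8241) + (-11.4579) + (-10.0619) + (-22.6679) + (12.2931) + (1.7261) + (-26.9959) = -51.3403
Denominator Σ(x_t−x̄)² = 145.5290
r_3 = -51.3403 / 145.5290 = -0.353

-0.353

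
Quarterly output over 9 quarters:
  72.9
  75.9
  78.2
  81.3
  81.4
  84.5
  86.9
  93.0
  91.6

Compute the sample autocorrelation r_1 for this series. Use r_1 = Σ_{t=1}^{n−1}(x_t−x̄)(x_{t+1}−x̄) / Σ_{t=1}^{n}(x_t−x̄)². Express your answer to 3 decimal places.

0.659

Mean x̄ = (72.9 + 75.9 + 78.2 + 81.3 + 81.4 + 84.5 + 86.9 + 93.0 + 91.6)/9 = 82.8556
Numerator Σ_{t=1}^{8}(x_t−x̄)(x_{t+1}−x̄) = 245.1280
Denominator Σ(x_t−x̄)² = 372.1422
r_1 = 245.1280 / 372.1422 = 0.659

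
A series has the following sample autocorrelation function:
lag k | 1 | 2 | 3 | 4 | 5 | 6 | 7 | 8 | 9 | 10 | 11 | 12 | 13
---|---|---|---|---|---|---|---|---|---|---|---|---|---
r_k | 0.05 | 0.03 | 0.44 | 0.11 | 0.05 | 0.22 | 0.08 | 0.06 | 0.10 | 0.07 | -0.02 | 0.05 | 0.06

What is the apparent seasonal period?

The largest autocorrelation is r_3 = 0.44, with a weaker echo at lag 6 (0.22); the remaining lags stay at or below 0.11.
The dominant spike at lag 3 indicates a seasonal period of 3.

3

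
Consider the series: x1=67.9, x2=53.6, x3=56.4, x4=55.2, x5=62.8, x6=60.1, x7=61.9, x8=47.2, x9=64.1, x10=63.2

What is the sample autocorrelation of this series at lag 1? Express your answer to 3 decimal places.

-0.303

Mean x̄ = (67.9 + 53.6 + 56.4 + 55.2 + 62.8 + 60.1 + 61.9 + 47.2 + 64.1 + 63.2)/10 = 59.2400
Numerator Σ_{t=1}^{9}(x_t−x̄)(x_{t+1}−x̄) = -101.6796
Denominator Σ(x_t−x̄)² = 335.9440
r_1 = -101.6796 / 335.9440 = -0.303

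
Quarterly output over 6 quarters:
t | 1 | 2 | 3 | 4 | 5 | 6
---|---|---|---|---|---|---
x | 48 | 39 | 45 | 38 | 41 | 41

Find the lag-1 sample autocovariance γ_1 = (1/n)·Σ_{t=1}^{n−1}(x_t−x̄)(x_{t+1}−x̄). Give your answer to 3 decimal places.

-5.667

Mean x̄ = (48 + 39 + 45 + 38 + 41 + 41)/6 = 42.0000
Deviations: 6.0000, -3.0000, 3.0000, -4.0000, -1.0000, -1.0000
Σ_{t=1}^{5}(x_t−x̄)(x_{t+1}−x̄) = -34.0000
γ_1 = -34.0000 / 6 = -5.667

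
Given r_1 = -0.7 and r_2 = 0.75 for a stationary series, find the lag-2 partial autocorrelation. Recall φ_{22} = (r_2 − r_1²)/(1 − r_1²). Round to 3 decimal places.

φ_{22} = (r_2 − r_1²) / (1 − r_1²)
r_1² = (-0.7)² = 0.49
Numerator = 0.75 − 0.4900 = 0.2600; denominator = 1 − 0.4900 = 0.5100
φ_{22} = 0.2600 / 0.5100 = 0.510

0.510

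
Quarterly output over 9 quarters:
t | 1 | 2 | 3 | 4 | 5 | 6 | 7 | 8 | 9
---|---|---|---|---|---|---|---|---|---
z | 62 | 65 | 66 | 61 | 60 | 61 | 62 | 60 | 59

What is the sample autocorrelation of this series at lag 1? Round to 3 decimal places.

0.417

Mean z̄ = (62 + 65 + 66 + 61 + 60 + 61 + 62 + 60 + 59)/9 = 61.7778
Numerator Σ_{t=1}^{8}(z_t−z̄)(z_{t+1}−z̄) = 18.1728
Denominator Σ(z_t−z̄)² = 43.5556
r_1 = 18.1728 / 43.5556 = 0.417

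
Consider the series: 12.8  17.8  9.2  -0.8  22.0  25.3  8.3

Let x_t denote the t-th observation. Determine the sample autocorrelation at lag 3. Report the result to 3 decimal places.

Mean x̄ = (12.8 + 17.8 + 9.2 − 0.8 + 22.0 + 25.3 + 8.3)/7 = 13.5143
Deviations from mean: -0.7143, 4.2857, -4.3143, -14.3143, 8.4857, 11.7857, -5.2143
Σ(x_t−x̄)(x_{t+3}−x̄) = (10.2245) + (36.3673) + (-50.8469) + (74.6388) = 70.3837
Denominator Σ(x_t−x̄)² = 480.4886
r_3 = 70.3837 / 480.4886 = 0.146

0.146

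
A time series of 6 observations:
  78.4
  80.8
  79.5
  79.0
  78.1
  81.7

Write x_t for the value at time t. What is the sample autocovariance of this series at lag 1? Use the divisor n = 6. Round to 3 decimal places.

Mean x̄ = (78.4 + 80.8 + 79.5 + 79.0 + 78.1 + 81.7)/6 = 79.5833
Deviations: -1.1833, 1.2167, -0.0833, -0.5833, -1.4833, 2.1167
Σ_{t=1}^{5}(x_t−x̄)(x_{t+1}−x̄) = -3.7669
γ_1 = -3.7669 / 6 = -0.628

-0.628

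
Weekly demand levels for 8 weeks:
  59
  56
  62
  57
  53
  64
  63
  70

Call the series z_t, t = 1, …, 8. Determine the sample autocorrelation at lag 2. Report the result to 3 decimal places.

0.022

Mean z̄ = (59 + 56 + 62 + 57 + 53 + 64 + 63 + 70)/8 = 60.5000
Deviations from mean: -1.5000, -4.5000, 1.5000, -3.5000, -7.5000, 3.5000, 2.5000, 9.5000
Numerator Σ_{t=1}^{6}(z_t−z̄)(z_{t+2}−z̄) = 4.5000
Denominator Σ(z_t−z̄)² = 202.0000
r_2 = 4.5000 / 202.0000 = 0.022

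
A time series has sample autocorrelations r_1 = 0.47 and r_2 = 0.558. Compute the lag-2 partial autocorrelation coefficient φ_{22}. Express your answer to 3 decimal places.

φ_{22} = (r_2 − r_1²) / (1 − r_1²)
r_1² = (0.47)² = 0.2209
Numerator = 0.558 − 0.2209 = 0.3371; denominator = 1 − 0.2209 = 0.7791
φ_{22} = 0.3371 / 0.7791 = 0.433

0.433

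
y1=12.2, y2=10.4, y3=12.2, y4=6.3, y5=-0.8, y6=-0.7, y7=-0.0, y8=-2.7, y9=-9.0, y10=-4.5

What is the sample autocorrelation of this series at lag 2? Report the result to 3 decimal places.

0.339

Mean ȳ = (12.2 + 10.4 + 12.2 + 6.3 − 0.8 − 0.7 − 0.0 − 2.7 − 9.0 − 4.5)/10 = 2.3400
Numerator Σ_{t=1}^{8}(y_t−ȳ)(y_{t+2}−ȳ) = 169.8168
Denominator Σ(y_t−ȳ)² = 500.4440
r_2 = 169.8168 / 500.4440 = 0.339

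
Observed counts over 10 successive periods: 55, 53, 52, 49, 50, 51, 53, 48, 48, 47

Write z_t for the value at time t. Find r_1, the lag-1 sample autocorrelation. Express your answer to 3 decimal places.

0.372

Mean z̄ = (55 + 53 + 52 + 49 + 50 + 51 + 53 + 48 + 48 + 47)/10 = 50.6000
Numerator Σ_{t=1}^{9}(z_t−z̄)(z_{t+1}−z̄) = 23.2400
Denominator Σ(z_t−z̄)² = 62.4000
r_1 = 23.2400 / 62.4000 = 0.372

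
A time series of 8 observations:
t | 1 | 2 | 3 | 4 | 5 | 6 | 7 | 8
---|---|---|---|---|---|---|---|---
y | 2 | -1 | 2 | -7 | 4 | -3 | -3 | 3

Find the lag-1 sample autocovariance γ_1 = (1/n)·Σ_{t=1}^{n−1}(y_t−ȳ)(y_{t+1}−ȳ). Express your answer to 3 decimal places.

Mean ȳ = (2 − 1 + 2 − 7 + 4 − 3 − 3 + 3)/8 = -0.3750
Deviations: 2.3750, -0.6250, 2.3750, -6.6250, 4.3750, -2.6250, -2.6250, 3.3750
Σ_{t=1}^{7}(y_t−ȳ)(y_{t+1}−ȳ) = -61.1406
γ_1 = -61.1406 / 8 = -7.643

-7.643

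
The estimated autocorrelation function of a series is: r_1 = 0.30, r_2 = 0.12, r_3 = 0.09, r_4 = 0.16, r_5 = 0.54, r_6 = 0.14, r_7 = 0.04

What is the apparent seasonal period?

The largest autocorrelation is r_5 = 0.54; the remaining lags stay at or below 0.30. The elevated value at lag 1 (0.30), dropping to 0.12 at lag 2, reflects decaying short-term dependence rather than seasonality.
The dominant spike at lag 5 indicates a seasonal period of 5.

5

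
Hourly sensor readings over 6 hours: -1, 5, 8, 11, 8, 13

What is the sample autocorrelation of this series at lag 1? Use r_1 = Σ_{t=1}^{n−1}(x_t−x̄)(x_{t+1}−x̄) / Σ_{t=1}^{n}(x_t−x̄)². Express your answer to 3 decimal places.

Mean x̄ = (-1 + 5 + 8 + 11 + 8 + 13)/6 = 7.3333
Deviations from mean: -8.3333, -2.3333, 0.6667, 3.6667, 0.6667, 5.6667
Numerator Σ_{t=1}^{5}(x_t−x̄)(x_{t+1}−x̄) = 26.5556
Denominator Σ(x_t−x̄)² = 121.3333
r_1 = 26.5556 / 121.3333 = 0.219

0.219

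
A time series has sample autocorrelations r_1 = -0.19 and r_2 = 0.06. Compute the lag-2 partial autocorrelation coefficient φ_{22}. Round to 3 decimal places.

φ_{22} = (r_2 − r_1²) / (1 − r_1²)
r_1² = (-0.19)² = 0.0361
Numerator = 0.06 − 0.0361 = 0.0239; denominator = 1 − 0.0361 = 0.9639
φ_{22} = 0.0239 / 0.9639 = 0.025

0.025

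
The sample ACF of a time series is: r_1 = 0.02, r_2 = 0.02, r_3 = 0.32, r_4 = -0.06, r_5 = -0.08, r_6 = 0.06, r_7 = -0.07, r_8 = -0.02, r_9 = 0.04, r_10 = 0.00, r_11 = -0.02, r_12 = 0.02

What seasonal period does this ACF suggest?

3

The largest autocorrelation is r_3 = 0.32; the remaining lags stay at or below 0.06.
The dominant spike at lag 3 indicates a seasonal period of 3.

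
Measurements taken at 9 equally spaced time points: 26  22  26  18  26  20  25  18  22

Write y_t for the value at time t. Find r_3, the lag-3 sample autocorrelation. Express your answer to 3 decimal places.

Mean ȳ = (26 + 22 + 26 + 18 + 26 + 20 + 25 + 18 + 22)/9 = 22.5556
Numerator Σ_{t=1}^{6}(y_t−ȳ)(y_{t+3}−ȳ) = -51.8148
Denominator Σ(y_t−ȳ)² = 90.2222
r_3 = -51.8148 / 90.2222 = -0.574

-0.574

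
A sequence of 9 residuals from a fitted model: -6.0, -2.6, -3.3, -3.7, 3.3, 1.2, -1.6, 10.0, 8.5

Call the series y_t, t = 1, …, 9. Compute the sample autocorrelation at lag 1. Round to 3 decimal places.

0.370

Mean ȳ = (-6.0 − 2.6 − 3.3 − 3.7 + 3.3 + 1.2 − 1.6 + 10.0 + 8.5)/9 = 0.6444
Numerator Σ_{t=1}^{8}(y_t−ȳ)(y_{t+1}−ȳ) = 92.6780
Denominator Σ(y_t−ȳ)² = 250.7422
r_1 = 92.6780 / 250.7422 = 0.370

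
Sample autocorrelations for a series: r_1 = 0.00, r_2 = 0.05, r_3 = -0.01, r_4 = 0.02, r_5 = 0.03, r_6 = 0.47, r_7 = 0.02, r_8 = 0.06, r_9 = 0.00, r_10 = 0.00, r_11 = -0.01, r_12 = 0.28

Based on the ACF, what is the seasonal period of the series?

6

The largest autocorrelation is r_6 = 0.47, with a weaker echo at lag 12 (0.28); the remaining lags stay at or below 0.06.
The dominant spike at lag 6 indicates a seasonal period of 6.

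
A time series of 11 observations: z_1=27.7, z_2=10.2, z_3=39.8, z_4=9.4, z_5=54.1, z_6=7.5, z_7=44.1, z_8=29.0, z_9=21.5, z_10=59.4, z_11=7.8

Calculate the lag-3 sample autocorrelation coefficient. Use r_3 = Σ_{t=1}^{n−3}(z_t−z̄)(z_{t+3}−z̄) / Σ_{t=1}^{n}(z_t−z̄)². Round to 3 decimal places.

-0.099

Mean z̄ = (27.7 + 10.2 + 39.8 + 9.4 + 54.1 + 7.5 + 44.1 + 29.0 + 21.5 + 59.4 + 7.8)/11 = 28.2273
Numerator Σ_{t=1}^{8}(z_t−z̄)(z_{t+3}−z̄) = -356.7568
Denominator Σ(z_t−z̄)² = 3599.4818
r_3 = -356.7568 / 3599.4818 = -0.099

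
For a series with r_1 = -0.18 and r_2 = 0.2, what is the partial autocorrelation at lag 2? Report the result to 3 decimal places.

φ_{22} = (r_2 − r_1²) / (1 − r_1²)
r_1² = (-0.18)² = 0.0324
Numerator = 0.2 − 0.0324 = 0.1676; denominator = 1 − 0.0324 = 0.9676
φ_{22} = 0.1676 / 0.9676 = 0.173

0.173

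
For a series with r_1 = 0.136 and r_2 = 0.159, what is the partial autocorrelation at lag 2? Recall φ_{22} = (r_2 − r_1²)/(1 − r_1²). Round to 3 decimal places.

φ_{22} = (r_2 − r_1²) / (1 − r_1²)
r_1² = (0.136)² = 0.018496
Numerator = 0.159 − 0.0185 = 0.1405; denominator = 1 − 0.0185 = 0.9815
φ_{22} = 0.1405 / 0.9815 = 0.143

0.143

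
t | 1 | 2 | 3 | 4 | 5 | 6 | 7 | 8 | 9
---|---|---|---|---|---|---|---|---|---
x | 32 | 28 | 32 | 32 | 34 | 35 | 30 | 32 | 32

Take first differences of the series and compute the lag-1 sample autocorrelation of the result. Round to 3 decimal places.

-0.439

First differences Δx: -4, 4, 0, 2, 1, -5, 2, 0
Mean of differences = 0.0000
Numerator Σ(Δx_t−Δx̄)(Δx_{t+1}−Δx̄) = -29.0000
Denominator Σ(Δx_t−Δx̄)² = 66.0000
r_1(Δx) = -29.0000 / 66.0000 = -0.439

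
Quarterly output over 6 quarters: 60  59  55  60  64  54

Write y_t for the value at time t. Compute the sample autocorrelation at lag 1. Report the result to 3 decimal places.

Mean ȳ = (60 + 59 + 55 + 60 + 64 + 54)/6 = 58.6667
Deviations from mean: 1.3333, 0.3333, -3.6667, 1.3333, 5.3333, -4.6667
Numerator Σ_{t=1}^{5}(y_t−ȳ)(y_{t+1}−ȳ) = -23.4444
Denominator Σ(y_t−ȳ)² = 67.3333
r_1 = -23.4444 / 67.3333 = -0.348

-0.348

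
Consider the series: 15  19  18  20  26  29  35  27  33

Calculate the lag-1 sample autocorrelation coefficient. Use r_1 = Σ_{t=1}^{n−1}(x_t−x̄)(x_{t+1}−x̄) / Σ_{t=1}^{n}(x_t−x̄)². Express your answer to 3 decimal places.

Mean x̄ = (15 + 19 + 18 + 20 + 26 + 29 + 35 + 27 + 33)/9 = 24.6667
Numerator Σ_{t=1}^{8}(x_t−x̄)(x_{t+1}−x̄) = 211.5556
Denominator Σ(x_t−x̄)² = 394.0000
r_1 = 211.5556 / 394.0000 = 0.537

0.537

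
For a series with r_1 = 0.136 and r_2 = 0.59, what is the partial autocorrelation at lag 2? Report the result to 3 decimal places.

φ_{22} = (r_2 − r_1²) / (1 − r_1²)
r_1² = (0.136)² = 0.018496
Numerator = 0.59 − 0.0185 = 0.5715; denominator = 1 − 0.0185 = 0.9815
φ_{22} = 0.5715 / 0.9815 = 0.582

0.582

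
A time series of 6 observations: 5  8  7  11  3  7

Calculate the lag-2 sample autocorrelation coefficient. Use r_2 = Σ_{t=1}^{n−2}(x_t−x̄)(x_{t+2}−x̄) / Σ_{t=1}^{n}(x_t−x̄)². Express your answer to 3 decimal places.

Mean x̄ = (5 + 8 + 7 + 11 + 3 + 7)/6 = 6.8333
Σ(x_t−x̄)(x_{t+2}−x̄) = (-0.3056) + (4.8611) + (-0.6389) + (0.6944) = 4.6111
Denominator Σ(x_t−x̄)² = 36.8333
r_2 = 4.6111 / 36.8333 = 0.125

0.125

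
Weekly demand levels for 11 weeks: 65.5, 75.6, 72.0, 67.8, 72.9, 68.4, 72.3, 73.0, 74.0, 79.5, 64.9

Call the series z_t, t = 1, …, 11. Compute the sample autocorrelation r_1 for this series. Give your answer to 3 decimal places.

Mean z̄ = (65.5 + 75.6 + 72.0 + 67.8 + 72.9 + 68.4 + 72.3 + 73.0 + 74.0 + 79.5 + 64.9)/11 = 71.4455
Numerator Σ_{t=1}^{10}(z_t−z̄)(z_{t+1}−z̄) = -63.5984
Denominator Σ(z_t−z̄)² = 194.9873
r_1 = -63.5984 / 194.9873 = -0.326

-0.326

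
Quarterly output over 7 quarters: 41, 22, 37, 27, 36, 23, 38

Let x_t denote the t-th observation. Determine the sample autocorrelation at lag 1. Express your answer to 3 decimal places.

-0.755

Mean x̄ = (41 + 22 + 37 + 27 + 36 + 23 + 38)/7 = 32.0000
Deviations from mean: 9.0000, -10.0000, 5.0000, -5.0000, 4.0000, -9.0000, 6.0000
Σ(x_t−x̄)(x_{t+1}−x̄) = (-90.0000) + (-50.0000) + (-25.0000) + (-20.0000) + (-36.0000) + (-54.0000) = -275.0000
Denominator Σ(x_t−x̄)² = 364.0000
r_1 = -275.0000 / 364.0000 = -0.755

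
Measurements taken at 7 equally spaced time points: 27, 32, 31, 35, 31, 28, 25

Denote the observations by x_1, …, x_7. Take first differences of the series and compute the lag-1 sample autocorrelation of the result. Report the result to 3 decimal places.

-0.072

First differences Δx: 5, -1, 4, -4, -3, -3
Mean of differences = -0.3333
Numerator Σ(Δx_t−Δx̄)(Δx_{t+1}−Δx̄) = -5.4444
Denominator Σ(Δx_t−Δx̄)² = 75.3333
r_1(Δx) = -5.4444 / 75.3333 = -0.072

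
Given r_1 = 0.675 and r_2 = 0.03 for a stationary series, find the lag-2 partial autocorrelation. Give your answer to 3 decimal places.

-0.782

φ_{22} = (r_2 − r_1²) / (1 − r_1²)
r_1² = (0.675)² = 0.455625
Numerator = 0.03 − 0.4556 = -0.4256; denominator = 1 − 0.4556 = 0.5444
φ_{22} = -0.4256 / 0.5444 = -0.782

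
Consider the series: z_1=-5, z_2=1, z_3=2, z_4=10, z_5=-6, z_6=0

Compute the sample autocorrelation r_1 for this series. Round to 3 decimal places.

Mean z̄ = (-5 + 1 + 2 + 10 − 6 + 0)/6 = 0.3333
Deviations from mean: -5.3333, 0.6667, 1.6667, 9.6667, -6.3333, -0.3333
Σ(z_t−z̄)(z_{t+1}−z̄) = (-3.5556) + (1.1111) + (16.1111) + (-61.2222) + (2.1111) = -45.4444
Denominator Σ(z_t−z̄)² = 165.3333
r_1 = -45.4444 / 165.3333 = -0.275

-0.275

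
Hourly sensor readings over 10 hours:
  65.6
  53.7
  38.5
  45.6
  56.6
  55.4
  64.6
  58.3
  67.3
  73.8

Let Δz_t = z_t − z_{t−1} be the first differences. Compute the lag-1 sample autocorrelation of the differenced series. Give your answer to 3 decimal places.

0.073

First differences Δz: -11.9, -15.2, 7.1, 11.0, -1.2, 9.2, -6.3, 9.0, 6.5
Mean of differences = 0.9111
Numerator Σ(Δz_t−Δz̄)(Δz_{t+1}−Δz̄) = 57.4388
Denominator Σ(Δz_t−Δz̄)² = 785.6089
r_1(Δz) = 57.4388 / 785.6089 = 0.073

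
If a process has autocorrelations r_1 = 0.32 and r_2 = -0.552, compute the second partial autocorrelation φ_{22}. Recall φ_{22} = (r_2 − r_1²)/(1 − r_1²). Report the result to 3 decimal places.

φ_{22} = (r_2 − r_1²) / (1 − r_1²)
r_1² = (0.32)² = 0.1024
Numerator = -0.552 − 0.1024 = -0.6544; denominator = 1 − 0.1024 = 0.8976
φ_{22} = -0.6544 / 0.8976 = -0.729

-0.729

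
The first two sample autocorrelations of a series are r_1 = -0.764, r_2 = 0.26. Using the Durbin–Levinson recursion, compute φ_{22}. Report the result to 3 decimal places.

-0.778

φ_{22} = (r_2 − r_1²) / (1 − r_1²)
r_1² = (-0.764)² = 0.583696
Numerator = 0.26 − 0.5837 = -0.3237; denominator = 1 − 0.5837 = 0.4163
φ_{22} = -0.3237 / 0.4163 = -0.778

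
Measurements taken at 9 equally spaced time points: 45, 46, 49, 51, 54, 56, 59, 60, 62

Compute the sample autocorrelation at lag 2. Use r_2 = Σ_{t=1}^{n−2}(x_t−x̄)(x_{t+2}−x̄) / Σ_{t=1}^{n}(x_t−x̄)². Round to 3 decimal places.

0.373

Mean x̄ = (45 + 46 + 49 + 51 + 54 + 56 + 59 + 60 + 62)/9 = 53.5556
Numerator Σ_{t=1}^{7}(x_t−x̄)(x_{t+2}−x̄) = 114.1605
Denominator Σ(x_t−x̄)² = 306.2222
r_2 = 114.1605 / 306.2222 = 0.373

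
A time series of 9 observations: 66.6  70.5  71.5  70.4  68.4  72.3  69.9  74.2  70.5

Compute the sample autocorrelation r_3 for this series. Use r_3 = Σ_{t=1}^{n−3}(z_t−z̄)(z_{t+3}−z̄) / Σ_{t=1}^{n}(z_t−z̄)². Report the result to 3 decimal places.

Mean z̄ = (66.6 + 70.5 + 71.5 + 70.4 + 68.4 + 72.3 + 69.9 + 74.2 + 70.5)/9 = 70.4778
Σ(z_t−z̄)(z_{t+3}−z̄) = (0.3016) + (-0.0462) + (1.8627) + (0.0449) + (-7.7340) + (0.0405) = -5.5304
Denominator Σ(z_t−z̄)² = 37.9156
r_3 = -5.5304 / 37.9156 = -0.146

-0.146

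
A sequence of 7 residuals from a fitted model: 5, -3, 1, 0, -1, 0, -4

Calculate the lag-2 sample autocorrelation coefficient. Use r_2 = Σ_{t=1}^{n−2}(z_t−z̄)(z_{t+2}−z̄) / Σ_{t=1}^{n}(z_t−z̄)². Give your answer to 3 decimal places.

Mean z̄ = (5 − 3 + 1 + 0 − 1 + 0 − 4)/7 = -0.2857
Deviations from mean: 5.2857, -2.7143, 1.2857, 0.2857, -0.7143, 0.2857, -3.7143
Numerator Σ_{t=1}^{5}(z_t−z̄)(z_{t+2}−z̄) = 7.8367
Denominator Σ(z_t−z̄)² = 51.4286
r_2 = 7.8367 / 51.4286 = 0.152

0.152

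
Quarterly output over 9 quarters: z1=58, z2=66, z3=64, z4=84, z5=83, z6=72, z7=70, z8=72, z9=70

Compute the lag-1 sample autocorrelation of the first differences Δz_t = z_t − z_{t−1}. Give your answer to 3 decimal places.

First differences Δz: 8, -2, 20, -1, -11, -2, 2, -2
Mean of differences = 1.5000
Numerator Σ(Δz_t−Δz̄)(Δz_{t+1}−Δz̄) = -62.2500
Denominator Σ(Δz_t−Δz̄)² = 584.0000
r_1(Δz) = -62.2500 / 584.0000 = -0.107

-0.107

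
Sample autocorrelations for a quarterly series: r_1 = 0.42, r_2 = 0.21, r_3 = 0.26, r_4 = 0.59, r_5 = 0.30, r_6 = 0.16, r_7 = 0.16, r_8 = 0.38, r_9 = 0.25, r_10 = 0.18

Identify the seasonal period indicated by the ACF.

4

The largest autocorrelation is r_4 = 0.59; the remaining lags stay at or below 0.42. The elevated value at lag 1 (0.42), dropping to 0.21 at lag 2, reflects decaying short-term dependence rather than seasonality.
The dominant spike at lag 4 indicates a seasonal period of 4.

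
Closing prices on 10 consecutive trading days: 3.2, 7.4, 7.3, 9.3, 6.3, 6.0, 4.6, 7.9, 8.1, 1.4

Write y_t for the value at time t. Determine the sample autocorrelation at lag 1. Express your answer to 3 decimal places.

Mean ȳ = (3.2 + 7.4 + 7.3 + 9.3 + 6.3 + 6.0 + 4.6 + 7.9 + 8.1 + 1.4)/10 = 6.1500
Numerator Σ_{t=1}^{9}(y_t−ȳ)(y_{t+1}−ȳ) = -6.5075
Denominator Σ(y_t−ȳ)² = 53.3850
r_1 = -6.5075 / 53.3850 = -0.122

-0.122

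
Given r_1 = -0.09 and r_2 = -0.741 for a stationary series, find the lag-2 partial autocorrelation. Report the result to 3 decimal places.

-0.755

φ_{22} = (r_2 − r_1²) / (1 − r_1²)
r_1² = (-0.09)² = 0.0081
Numerator = -0.741 − 0.0081 = -0.7491; denominator = 1 − 0.0081 = 0.9919
φ_{22} = -0.7491 / 0.9919 = -0.755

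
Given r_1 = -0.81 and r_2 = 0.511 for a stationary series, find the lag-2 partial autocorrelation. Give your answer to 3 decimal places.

-0.422

φ_{22} = (r_2 − r_1²) / (1 − r_1²)
r_1² = (-0.81)² = 0.6561
Numerator = 0.511 − 0.6561 = -0.1451; denominator = 1 − 0.6561 = 0.3439
φ_{22} = -0.1451 / 0.3439 = -0.422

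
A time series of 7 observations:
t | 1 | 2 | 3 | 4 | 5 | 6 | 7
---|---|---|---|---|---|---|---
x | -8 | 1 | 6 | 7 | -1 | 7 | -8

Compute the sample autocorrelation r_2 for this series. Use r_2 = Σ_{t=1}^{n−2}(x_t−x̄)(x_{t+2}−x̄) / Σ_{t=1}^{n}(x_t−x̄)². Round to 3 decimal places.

0.010

Mean x̄ = (-8 + 1 + 6 + 7 − 1 + 7 − 8)/7 = 0.5714
Deviations from mean: -8.5714, 0.4286, 5.4286, 6.4286, -1.5714, 6.4286, -8.5714
Numerator Σ_{t=1}^{5}(x_t−x̄)(x_{t+2}−x̄) = 2.4898
Denominator Σ(x_t−x̄)² = 261.7143
r_2 = 2.4898 / 261.7143 = 0.010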